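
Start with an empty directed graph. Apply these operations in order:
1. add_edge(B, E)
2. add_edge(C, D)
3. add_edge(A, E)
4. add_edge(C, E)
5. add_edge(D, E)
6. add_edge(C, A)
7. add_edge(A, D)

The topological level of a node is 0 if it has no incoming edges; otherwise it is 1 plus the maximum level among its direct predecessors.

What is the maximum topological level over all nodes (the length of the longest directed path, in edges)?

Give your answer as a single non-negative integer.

Answer: 3

Derivation:
Op 1: add_edge(B, E). Edges now: 1
Op 2: add_edge(C, D). Edges now: 2
Op 3: add_edge(A, E). Edges now: 3
Op 4: add_edge(C, E). Edges now: 4
Op 5: add_edge(D, E). Edges now: 5
Op 6: add_edge(C, A). Edges now: 6
Op 7: add_edge(A, D). Edges now: 7
Compute levels (Kahn BFS):
  sources (in-degree 0): B, C
  process B: level=0
    B->E: in-degree(E)=3, level(E)>=1
  process C: level=0
    C->A: in-degree(A)=0, level(A)=1, enqueue
    C->D: in-degree(D)=1, level(D)>=1
    C->E: in-degree(E)=2, level(E)>=1
  process A: level=1
    A->D: in-degree(D)=0, level(D)=2, enqueue
    A->E: in-degree(E)=1, level(E)>=2
  process D: level=2
    D->E: in-degree(E)=0, level(E)=3, enqueue
  process E: level=3
All levels: A:1, B:0, C:0, D:2, E:3
max level = 3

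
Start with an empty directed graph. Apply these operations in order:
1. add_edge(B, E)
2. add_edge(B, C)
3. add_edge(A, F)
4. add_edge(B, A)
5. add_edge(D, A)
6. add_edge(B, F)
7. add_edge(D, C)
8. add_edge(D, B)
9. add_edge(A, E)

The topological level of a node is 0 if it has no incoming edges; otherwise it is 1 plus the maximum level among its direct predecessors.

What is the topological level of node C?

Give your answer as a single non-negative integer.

Op 1: add_edge(B, E). Edges now: 1
Op 2: add_edge(B, C). Edges now: 2
Op 3: add_edge(A, F). Edges now: 3
Op 4: add_edge(B, A). Edges now: 4
Op 5: add_edge(D, A). Edges now: 5
Op 6: add_edge(B, F). Edges now: 6
Op 7: add_edge(D, C). Edges now: 7
Op 8: add_edge(D, B). Edges now: 8
Op 9: add_edge(A, E). Edges now: 9
Compute levels (Kahn BFS):
  sources (in-degree 0): D
  process D: level=0
    D->A: in-degree(A)=1, level(A)>=1
    D->B: in-degree(B)=0, level(B)=1, enqueue
    D->C: in-degree(C)=1, level(C)>=1
  process B: level=1
    B->A: in-degree(A)=0, level(A)=2, enqueue
    B->C: in-degree(C)=0, level(C)=2, enqueue
    B->E: in-degree(E)=1, level(E)>=2
    B->F: in-degree(F)=1, level(F)>=2
  process A: level=2
    A->E: in-degree(E)=0, level(E)=3, enqueue
    A->F: in-degree(F)=0, level(F)=3, enqueue
  process C: level=2
  process E: level=3
  process F: level=3
All levels: A:2, B:1, C:2, D:0, E:3, F:3
level(C) = 2

Answer: 2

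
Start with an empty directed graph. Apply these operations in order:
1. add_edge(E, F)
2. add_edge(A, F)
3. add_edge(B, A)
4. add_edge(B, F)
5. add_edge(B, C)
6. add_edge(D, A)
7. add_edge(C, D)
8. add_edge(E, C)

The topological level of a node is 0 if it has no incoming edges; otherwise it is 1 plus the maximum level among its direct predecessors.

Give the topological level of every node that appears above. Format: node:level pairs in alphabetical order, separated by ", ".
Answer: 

Answer: A:3, B:0, C:1, D:2, E:0, F:4

Derivation:
Op 1: add_edge(E, F). Edges now: 1
Op 2: add_edge(A, F). Edges now: 2
Op 3: add_edge(B, A). Edges now: 3
Op 4: add_edge(B, F). Edges now: 4
Op 5: add_edge(B, C). Edges now: 5
Op 6: add_edge(D, A). Edges now: 6
Op 7: add_edge(C, D). Edges now: 7
Op 8: add_edge(E, C). Edges now: 8
Compute levels (Kahn BFS):
  sources (in-degree 0): B, E
  process B: level=0
    B->A: in-degree(A)=1, level(A)>=1
    B->C: in-degree(C)=1, level(C)>=1
    B->F: in-degree(F)=2, level(F)>=1
  process E: level=0
    E->C: in-degree(C)=0, level(C)=1, enqueue
    E->F: in-degree(F)=1, level(F)>=1
  process C: level=1
    C->D: in-degree(D)=0, level(D)=2, enqueue
  process D: level=2
    D->A: in-degree(A)=0, level(A)=3, enqueue
  process A: level=3
    A->F: in-degree(F)=0, level(F)=4, enqueue
  process F: level=4
All levels: A:3, B:0, C:1, D:2, E:0, F:4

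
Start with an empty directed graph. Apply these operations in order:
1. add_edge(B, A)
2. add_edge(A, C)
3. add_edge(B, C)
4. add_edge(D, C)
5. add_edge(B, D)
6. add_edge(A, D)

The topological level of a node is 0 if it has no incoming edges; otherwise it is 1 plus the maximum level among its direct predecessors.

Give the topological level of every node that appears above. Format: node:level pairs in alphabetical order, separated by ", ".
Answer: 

Answer: A:1, B:0, C:3, D:2

Derivation:
Op 1: add_edge(B, A). Edges now: 1
Op 2: add_edge(A, C). Edges now: 2
Op 3: add_edge(B, C). Edges now: 3
Op 4: add_edge(D, C). Edges now: 4
Op 5: add_edge(B, D). Edges now: 5
Op 6: add_edge(A, D). Edges now: 6
Compute levels (Kahn BFS):
  sources (in-degree 0): B
  process B: level=0
    B->A: in-degree(A)=0, level(A)=1, enqueue
    B->C: in-degree(C)=2, level(C)>=1
    B->D: in-degree(D)=1, level(D)>=1
  process A: level=1
    A->C: in-degree(C)=1, level(C)>=2
    A->D: in-degree(D)=0, level(D)=2, enqueue
  process D: level=2
    D->C: in-degree(C)=0, level(C)=3, enqueue
  process C: level=3
All levels: A:1, B:0, C:3, D:2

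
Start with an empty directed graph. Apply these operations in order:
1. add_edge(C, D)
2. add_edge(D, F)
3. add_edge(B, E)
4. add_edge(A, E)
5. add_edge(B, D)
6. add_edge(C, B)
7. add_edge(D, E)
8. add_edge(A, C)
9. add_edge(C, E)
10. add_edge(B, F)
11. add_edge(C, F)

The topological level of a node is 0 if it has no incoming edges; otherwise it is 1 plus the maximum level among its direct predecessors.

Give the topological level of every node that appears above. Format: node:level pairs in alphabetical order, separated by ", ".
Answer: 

Op 1: add_edge(C, D). Edges now: 1
Op 2: add_edge(D, F). Edges now: 2
Op 3: add_edge(B, E). Edges now: 3
Op 4: add_edge(A, E). Edges now: 4
Op 5: add_edge(B, D). Edges now: 5
Op 6: add_edge(C, B). Edges now: 6
Op 7: add_edge(D, E). Edges now: 7
Op 8: add_edge(A, C). Edges now: 8
Op 9: add_edge(C, E). Edges now: 9
Op 10: add_edge(B, F). Edges now: 10
Op 11: add_edge(C, F). Edges now: 11
Compute levels (Kahn BFS):
  sources (in-degree 0): A
  process A: level=0
    A->C: in-degree(C)=0, level(C)=1, enqueue
    A->E: in-degree(E)=3, level(E)>=1
  process C: level=1
    C->B: in-degree(B)=0, level(B)=2, enqueue
    C->D: in-degree(D)=1, level(D)>=2
    C->E: in-degree(E)=2, level(E)>=2
    C->F: in-degree(F)=2, level(F)>=2
  process B: level=2
    B->D: in-degree(D)=0, level(D)=3, enqueue
    B->E: in-degree(E)=1, level(E)>=3
    B->F: in-degree(F)=1, level(F)>=3
  process D: level=3
    D->E: in-degree(E)=0, level(E)=4, enqueue
    D->F: in-degree(F)=0, level(F)=4, enqueue
  process E: level=4
  process F: level=4
All levels: A:0, B:2, C:1, D:3, E:4, F:4

Answer: A:0, B:2, C:1, D:3, E:4, F:4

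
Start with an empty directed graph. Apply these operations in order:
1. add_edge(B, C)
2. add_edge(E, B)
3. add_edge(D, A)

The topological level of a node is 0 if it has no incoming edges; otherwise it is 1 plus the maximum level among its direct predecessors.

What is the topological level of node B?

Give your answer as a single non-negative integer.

Op 1: add_edge(B, C). Edges now: 1
Op 2: add_edge(E, B). Edges now: 2
Op 3: add_edge(D, A). Edges now: 3
Compute levels (Kahn BFS):
  sources (in-degree 0): D, E
  process D: level=0
    D->A: in-degree(A)=0, level(A)=1, enqueue
  process E: level=0
    E->B: in-degree(B)=0, level(B)=1, enqueue
  process A: level=1
  process B: level=1
    B->C: in-degree(C)=0, level(C)=2, enqueue
  process C: level=2
All levels: A:1, B:1, C:2, D:0, E:0
level(B) = 1

Answer: 1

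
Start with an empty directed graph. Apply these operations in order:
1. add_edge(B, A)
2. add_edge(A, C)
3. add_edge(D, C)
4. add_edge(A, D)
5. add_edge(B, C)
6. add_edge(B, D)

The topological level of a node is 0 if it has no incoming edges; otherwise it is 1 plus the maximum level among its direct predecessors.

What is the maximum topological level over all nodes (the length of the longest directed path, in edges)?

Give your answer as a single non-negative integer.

Op 1: add_edge(B, A). Edges now: 1
Op 2: add_edge(A, C). Edges now: 2
Op 3: add_edge(D, C). Edges now: 3
Op 4: add_edge(A, D). Edges now: 4
Op 5: add_edge(B, C). Edges now: 5
Op 6: add_edge(B, D). Edges now: 6
Compute levels (Kahn BFS):
  sources (in-degree 0): B
  process B: level=0
    B->A: in-degree(A)=0, level(A)=1, enqueue
    B->C: in-degree(C)=2, level(C)>=1
    B->D: in-degree(D)=1, level(D)>=1
  process A: level=1
    A->C: in-degree(C)=1, level(C)>=2
    A->D: in-degree(D)=0, level(D)=2, enqueue
  process D: level=2
    D->C: in-degree(C)=0, level(C)=3, enqueue
  process C: level=3
All levels: A:1, B:0, C:3, D:2
max level = 3

Answer: 3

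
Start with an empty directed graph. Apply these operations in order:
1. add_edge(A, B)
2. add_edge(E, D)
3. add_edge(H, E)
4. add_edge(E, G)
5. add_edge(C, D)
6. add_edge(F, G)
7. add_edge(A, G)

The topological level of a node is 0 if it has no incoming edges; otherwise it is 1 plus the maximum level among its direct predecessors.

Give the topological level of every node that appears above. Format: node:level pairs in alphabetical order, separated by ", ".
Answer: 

Op 1: add_edge(A, B). Edges now: 1
Op 2: add_edge(E, D). Edges now: 2
Op 3: add_edge(H, E). Edges now: 3
Op 4: add_edge(E, G). Edges now: 4
Op 5: add_edge(C, D). Edges now: 5
Op 6: add_edge(F, G). Edges now: 6
Op 7: add_edge(A, G). Edges now: 7
Compute levels (Kahn BFS):
  sources (in-degree 0): A, C, F, H
  process A: level=0
    A->B: in-degree(B)=0, level(B)=1, enqueue
    A->G: in-degree(G)=2, level(G)>=1
  process C: level=0
    C->D: in-degree(D)=1, level(D)>=1
  process F: level=0
    F->G: in-degree(G)=1, level(G)>=1
  process H: level=0
    H->E: in-degree(E)=0, level(E)=1, enqueue
  process B: level=1
  process E: level=1
    E->D: in-degree(D)=0, level(D)=2, enqueue
    E->G: in-degree(G)=0, level(G)=2, enqueue
  process D: level=2
  process G: level=2
All levels: A:0, B:1, C:0, D:2, E:1, F:0, G:2, H:0

Answer: A:0, B:1, C:0, D:2, E:1, F:0, G:2, H:0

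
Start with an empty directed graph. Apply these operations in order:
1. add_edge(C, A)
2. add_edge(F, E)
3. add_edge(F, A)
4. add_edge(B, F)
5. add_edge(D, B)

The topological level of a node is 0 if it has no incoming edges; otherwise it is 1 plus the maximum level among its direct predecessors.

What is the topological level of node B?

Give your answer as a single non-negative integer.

Op 1: add_edge(C, A). Edges now: 1
Op 2: add_edge(F, E). Edges now: 2
Op 3: add_edge(F, A). Edges now: 3
Op 4: add_edge(B, F). Edges now: 4
Op 5: add_edge(D, B). Edges now: 5
Compute levels (Kahn BFS):
  sources (in-degree 0): C, D
  process C: level=0
    C->A: in-degree(A)=1, level(A)>=1
  process D: level=0
    D->B: in-degree(B)=0, level(B)=1, enqueue
  process B: level=1
    B->F: in-degree(F)=0, level(F)=2, enqueue
  process F: level=2
    F->A: in-degree(A)=0, level(A)=3, enqueue
    F->E: in-degree(E)=0, level(E)=3, enqueue
  process A: level=3
  process E: level=3
All levels: A:3, B:1, C:0, D:0, E:3, F:2
level(B) = 1

Answer: 1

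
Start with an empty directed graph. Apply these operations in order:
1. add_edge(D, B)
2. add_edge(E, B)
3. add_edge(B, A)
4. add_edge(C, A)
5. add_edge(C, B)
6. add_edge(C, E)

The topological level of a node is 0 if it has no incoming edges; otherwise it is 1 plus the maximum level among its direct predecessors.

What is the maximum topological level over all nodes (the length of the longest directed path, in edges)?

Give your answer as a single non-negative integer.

Op 1: add_edge(D, B). Edges now: 1
Op 2: add_edge(E, B). Edges now: 2
Op 3: add_edge(B, A). Edges now: 3
Op 4: add_edge(C, A). Edges now: 4
Op 5: add_edge(C, B). Edges now: 5
Op 6: add_edge(C, E). Edges now: 6
Compute levels (Kahn BFS):
  sources (in-degree 0): C, D
  process C: level=0
    C->A: in-degree(A)=1, level(A)>=1
    C->B: in-degree(B)=2, level(B)>=1
    C->E: in-degree(E)=0, level(E)=1, enqueue
  process D: level=0
    D->B: in-degree(B)=1, level(B)>=1
  process E: level=1
    E->B: in-degree(B)=0, level(B)=2, enqueue
  process B: level=2
    B->A: in-degree(A)=0, level(A)=3, enqueue
  process A: level=3
All levels: A:3, B:2, C:0, D:0, E:1
max level = 3

Answer: 3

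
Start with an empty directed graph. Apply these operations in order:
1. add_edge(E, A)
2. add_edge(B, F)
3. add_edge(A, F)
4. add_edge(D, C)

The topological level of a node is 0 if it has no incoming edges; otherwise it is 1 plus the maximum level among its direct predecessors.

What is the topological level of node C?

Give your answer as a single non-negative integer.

Op 1: add_edge(E, A). Edges now: 1
Op 2: add_edge(B, F). Edges now: 2
Op 3: add_edge(A, F). Edges now: 3
Op 4: add_edge(D, C). Edges now: 4
Compute levels (Kahn BFS):
  sources (in-degree 0): B, D, E
  process B: level=0
    B->F: in-degree(F)=1, level(F)>=1
  process D: level=0
    D->C: in-degree(C)=0, level(C)=1, enqueue
  process E: level=0
    E->A: in-degree(A)=0, level(A)=1, enqueue
  process C: level=1
  process A: level=1
    A->F: in-degree(F)=0, level(F)=2, enqueue
  process F: level=2
All levels: A:1, B:0, C:1, D:0, E:0, F:2
level(C) = 1

Answer: 1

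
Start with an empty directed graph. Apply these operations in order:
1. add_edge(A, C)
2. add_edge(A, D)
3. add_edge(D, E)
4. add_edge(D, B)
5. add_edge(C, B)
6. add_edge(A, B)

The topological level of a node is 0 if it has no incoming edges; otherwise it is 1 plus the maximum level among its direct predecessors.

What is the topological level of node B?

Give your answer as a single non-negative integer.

Op 1: add_edge(A, C). Edges now: 1
Op 2: add_edge(A, D). Edges now: 2
Op 3: add_edge(D, E). Edges now: 3
Op 4: add_edge(D, B). Edges now: 4
Op 5: add_edge(C, B). Edges now: 5
Op 6: add_edge(A, B). Edges now: 6
Compute levels (Kahn BFS):
  sources (in-degree 0): A
  process A: level=0
    A->B: in-degree(B)=2, level(B)>=1
    A->C: in-degree(C)=0, level(C)=1, enqueue
    A->D: in-degree(D)=0, level(D)=1, enqueue
  process C: level=1
    C->B: in-degree(B)=1, level(B)>=2
  process D: level=1
    D->B: in-degree(B)=0, level(B)=2, enqueue
    D->E: in-degree(E)=0, level(E)=2, enqueue
  process B: level=2
  process E: level=2
All levels: A:0, B:2, C:1, D:1, E:2
level(B) = 2

Answer: 2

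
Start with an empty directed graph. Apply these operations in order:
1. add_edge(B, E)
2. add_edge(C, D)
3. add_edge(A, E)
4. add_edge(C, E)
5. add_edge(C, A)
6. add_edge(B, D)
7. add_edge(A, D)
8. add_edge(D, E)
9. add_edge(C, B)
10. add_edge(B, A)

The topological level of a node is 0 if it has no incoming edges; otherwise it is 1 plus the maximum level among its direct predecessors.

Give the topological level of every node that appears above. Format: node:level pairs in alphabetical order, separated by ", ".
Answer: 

Answer: A:2, B:1, C:0, D:3, E:4

Derivation:
Op 1: add_edge(B, E). Edges now: 1
Op 2: add_edge(C, D). Edges now: 2
Op 3: add_edge(A, E). Edges now: 3
Op 4: add_edge(C, E). Edges now: 4
Op 5: add_edge(C, A). Edges now: 5
Op 6: add_edge(B, D). Edges now: 6
Op 7: add_edge(A, D). Edges now: 7
Op 8: add_edge(D, E). Edges now: 8
Op 9: add_edge(C, B). Edges now: 9
Op 10: add_edge(B, A). Edges now: 10
Compute levels (Kahn BFS):
  sources (in-degree 0): C
  process C: level=0
    C->A: in-degree(A)=1, level(A)>=1
    C->B: in-degree(B)=0, level(B)=1, enqueue
    C->D: in-degree(D)=2, level(D)>=1
    C->E: in-degree(E)=3, level(E)>=1
  process B: level=1
    B->A: in-degree(A)=0, level(A)=2, enqueue
    B->D: in-degree(D)=1, level(D)>=2
    B->E: in-degree(E)=2, level(E)>=2
  process A: level=2
    A->D: in-degree(D)=0, level(D)=3, enqueue
    A->E: in-degree(E)=1, level(E)>=3
  process D: level=3
    D->E: in-degree(E)=0, level(E)=4, enqueue
  process E: level=4
All levels: A:2, B:1, C:0, D:3, E:4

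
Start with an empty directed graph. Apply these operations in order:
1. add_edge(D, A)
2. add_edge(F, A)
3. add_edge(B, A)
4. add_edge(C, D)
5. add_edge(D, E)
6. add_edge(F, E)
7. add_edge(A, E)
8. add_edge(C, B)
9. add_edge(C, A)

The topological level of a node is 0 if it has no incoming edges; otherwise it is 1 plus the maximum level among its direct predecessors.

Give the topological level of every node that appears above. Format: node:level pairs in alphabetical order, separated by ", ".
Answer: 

Op 1: add_edge(D, A). Edges now: 1
Op 2: add_edge(F, A). Edges now: 2
Op 3: add_edge(B, A). Edges now: 3
Op 4: add_edge(C, D). Edges now: 4
Op 5: add_edge(D, E). Edges now: 5
Op 6: add_edge(F, E). Edges now: 6
Op 7: add_edge(A, E). Edges now: 7
Op 8: add_edge(C, B). Edges now: 8
Op 9: add_edge(C, A). Edges now: 9
Compute levels (Kahn BFS):
  sources (in-degree 0): C, F
  process C: level=0
    C->A: in-degree(A)=3, level(A)>=1
    C->B: in-degree(B)=0, level(B)=1, enqueue
    C->D: in-degree(D)=0, level(D)=1, enqueue
  process F: level=0
    F->A: in-degree(A)=2, level(A)>=1
    F->E: in-degree(E)=2, level(E)>=1
  process B: level=1
    B->A: in-degree(A)=1, level(A)>=2
  process D: level=1
    D->A: in-degree(A)=0, level(A)=2, enqueue
    D->E: in-degree(E)=1, level(E)>=2
  process A: level=2
    A->E: in-degree(E)=0, level(E)=3, enqueue
  process E: level=3
All levels: A:2, B:1, C:0, D:1, E:3, F:0

Answer: A:2, B:1, C:0, D:1, E:3, F:0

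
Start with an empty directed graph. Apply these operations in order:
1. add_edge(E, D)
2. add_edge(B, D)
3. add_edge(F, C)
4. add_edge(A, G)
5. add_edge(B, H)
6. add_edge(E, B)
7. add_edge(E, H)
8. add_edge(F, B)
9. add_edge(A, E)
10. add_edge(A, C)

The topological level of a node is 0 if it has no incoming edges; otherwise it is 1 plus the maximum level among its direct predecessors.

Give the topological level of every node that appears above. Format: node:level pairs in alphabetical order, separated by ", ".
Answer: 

Op 1: add_edge(E, D). Edges now: 1
Op 2: add_edge(B, D). Edges now: 2
Op 3: add_edge(F, C). Edges now: 3
Op 4: add_edge(A, G). Edges now: 4
Op 5: add_edge(B, H). Edges now: 5
Op 6: add_edge(E, B). Edges now: 6
Op 7: add_edge(E, H). Edges now: 7
Op 8: add_edge(F, B). Edges now: 8
Op 9: add_edge(A, E). Edges now: 9
Op 10: add_edge(A, C). Edges now: 10
Compute levels (Kahn BFS):
  sources (in-degree 0): A, F
  process A: level=0
    A->C: in-degree(C)=1, level(C)>=1
    A->E: in-degree(E)=0, level(E)=1, enqueue
    A->G: in-degree(G)=0, level(G)=1, enqueue
  process F: level=0
    F->B: in-degree(B)=1, level(B)>=1
    F->C: in-degree(C)=0, level(C)=1, enqueue
  process E: level=1
    E->B: in-degree(B)=0, level(B)=2, enqueue
    E->D: in-degree(D)=1, level(D)>=2
    E->H: in-degree(H)=1, level(H)>=2
  process G: level=1
  process C: level=1
  process B: level=2
    B->D: in-degree(D)=0, level(D)=3, enqueue
    B->H: in-degree(H)=0, level(H)=3, enqueue
  process D: level=3
  process H: level=3
All levels: A:0, B:2, C:1, D:3, E:1, F:0, G:1, H:3

Answer: A:0, B:2, C:1, D:3, E:1, F:0, G:1, H:3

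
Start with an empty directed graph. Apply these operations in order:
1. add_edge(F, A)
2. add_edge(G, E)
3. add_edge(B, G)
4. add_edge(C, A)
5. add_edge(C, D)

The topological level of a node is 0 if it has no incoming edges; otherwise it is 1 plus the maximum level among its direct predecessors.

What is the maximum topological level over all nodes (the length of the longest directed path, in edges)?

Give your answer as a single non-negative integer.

Op 1: add_edge(F, A). Edges now: 1
Op 2: add_edge(G, E). Edges now: 2
Op 3: add_edge(B, G). Edges now: 3
Op 4: add_edge(C, A). Edges now: 4
Op 5: add_edge(C, D). Edges now: 5
Compute levels (Kahn BFS):
  sources (in-degree 0): B, C, F
  process B: level=0
    B->G: in-degree(G)=0, level(G)=1, enqueue
  process C: level=0
    C->A: in-degree(A)=1, level(A)>=1
    C->D: in-degree(D)=0, level(D)=1, enqueue
  process F: level=0
    F->A: in-degree(A)=0, level(A)=1, enqueue
  process G: level=1
    G->E: in-degree(E)=0, level(E)=2, enqueue
  process D: level=1
  process A: level=1
  process E: level=2
All levels: A:1, B:0, C:0, D:1, E:2, F:0, G:1
max level = 2

Answer: 2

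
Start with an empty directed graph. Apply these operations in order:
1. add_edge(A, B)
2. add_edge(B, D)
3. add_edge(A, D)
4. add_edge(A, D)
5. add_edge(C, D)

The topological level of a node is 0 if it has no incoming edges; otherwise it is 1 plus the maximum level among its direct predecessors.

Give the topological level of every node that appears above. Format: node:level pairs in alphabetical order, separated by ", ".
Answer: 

Answer: A:0, B:1, C:0, D:2

Derivation:
Op 1: add_edge(A, B). Edges now: 1
Op 2: add_edge(B, D). Edges now: 2
Op 3: add_edge(A, D). Edges now: 3
Op 4: add_edge(A, D) (duplicate, no change). Edges now: 3
Op 5: add_edge(C, D). Edges now: 4
Compute levels (Kahn BFS):
  sources (in-degree 0): A, C
  process A: level=0
    A->B: in-degree(B)=0, level(B)=1, enqueue
    A->D: in-degree(D)=2, level(D)>=1
  process C: level=0
    C->D: in-degree(D)=1, level(D)>=1
  process B: level=1
    B->D: in-degree(D)=0, level(D)=2, enqueue
  process D: level=2
All levels: A:0, B:1, C:0, D:2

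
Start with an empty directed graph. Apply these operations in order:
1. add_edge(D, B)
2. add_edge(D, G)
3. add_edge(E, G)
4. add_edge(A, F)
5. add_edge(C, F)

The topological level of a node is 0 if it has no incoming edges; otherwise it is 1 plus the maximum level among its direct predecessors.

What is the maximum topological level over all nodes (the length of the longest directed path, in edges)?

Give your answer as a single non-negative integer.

Op 1: add_edge(D, B). Edges now: 1
Op 2: add_edge(D, G). Edges now: 2
Op 3: add_edge(E, G). Edges now: 3
Op 4: add_edge(A, F). Edges now: 4
Op 5: add_edge(C, F). Edges now: 5
Compute levels (Kahn BFS):
  sources (in-degree 0): A, C, D, E
  process A: level=0
    A->F: in-degree(F)=1, level(F)>=1
  process C: level=0
    C->F: in-degree(F)=0, level(F)=1, enqueue
  process D: level=0
    D->B: in-degree(B)=0, level(B)=1, enqueue
    D->G: in-degree(G)=1, level(G)>=1
  process E: level=0
    E->G: in-degree(G)=0, level(G)=1, enqueue
  process F: level=1
  process B: level=1
  process G: level=1
All levels: A:0, B:1, C:0, D:0, E:0, F:1, G:1
max level = 1

Answer: 1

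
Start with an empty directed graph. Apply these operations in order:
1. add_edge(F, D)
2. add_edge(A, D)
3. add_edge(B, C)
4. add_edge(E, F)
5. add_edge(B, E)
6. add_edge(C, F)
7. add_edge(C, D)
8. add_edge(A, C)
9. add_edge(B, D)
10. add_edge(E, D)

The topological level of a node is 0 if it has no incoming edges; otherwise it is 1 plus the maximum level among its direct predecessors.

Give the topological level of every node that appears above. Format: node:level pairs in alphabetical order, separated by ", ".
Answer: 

Op 1: add_edge(F, D). Edges now: 1
Op 2: add_edge(A, D). Edges now: 2
Op 3: add_edge(B, C). Edges now: 3
Op 4: add_edge(E, F). Edges now: 4
Op 5: add_edge(B, E). Edges now: 5
Op 6: add_edge(C, F). Edges now: 6
Op 7: add_edge(C, D). Edges now: 7
Op 8: add_edge(A, C). Edges now: 8
Op 9: add_edge(B, D). Edges now: 9
Op 10: add_edge(E, D). Edges now: 10
Compute levels (Kahn BFS):
  sources (in-degree 0): A, B
  process A: level=0
    A->C: in-degree(C)=1, level(C)>=1
    A->D: in-degree(D)=4, level(D)>=1
  process B: level=0
    B->C: in-degree(C)=0, level(C)=1, enqueue
    B->D: in-degree(D)=3, level(D)>=1
    B->E: in-degree(E)=0, level(E)=1, enqueue
  process C: level=1
    C->D: in-degree(D)=2, level(D)>=2
    C->F: in-degree(F)=1, level(F)>=2
  process E: level=1
    E->D: in-degree(D)=1, level(D)>=2
    E->F: in-degree(F)=0, level(F)=2, enqueue
  process F: level=2
    F->D: in-degree(D)=0, level(D)=3, enqueue
  process D: level=3
All levels: A:0, B:0, C:1, D:3, E:1, F:2

Answer: A:0, B:0, C:1, D:3, E:1, F:2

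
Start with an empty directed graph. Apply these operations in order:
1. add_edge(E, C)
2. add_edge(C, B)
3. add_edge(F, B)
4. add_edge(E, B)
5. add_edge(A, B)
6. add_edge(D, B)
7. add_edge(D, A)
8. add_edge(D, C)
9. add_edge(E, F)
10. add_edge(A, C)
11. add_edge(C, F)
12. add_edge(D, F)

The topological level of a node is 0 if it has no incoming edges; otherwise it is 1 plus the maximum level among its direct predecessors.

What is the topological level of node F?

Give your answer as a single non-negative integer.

Answer: 3

Derivation:
Op 1: add_edge(E, C). Edges now: 1
Op 2: add_edge(C, B). Edges now: 2
Op 3: add_edge(F, B). Edges now: 3
Op 4: add_edge(E, B). Edges now: 4
Op 5: add_edge(A, B). Edges now: 5
Op 6: add_edge(D, B). Edges now: 6
Op 7: add_edge(D, A). Edges now: 7
Op 8: add_edge(D, C). Edges now: 8
Op 9: add_edge(E, F). Edges now: 9
Op 10: add_edge(A, C). Edges now: 10
Op 11: add_edge(C, F). Edges now: 11
Op 12: add_edge(D, F). Edges now: 12
Compute levels (Kahn BFS):
  sources (in-degree 0): D, E
  process D: level=0
    D->A: in-degree(A)=0, level(A)=1, enqueue
    D->B: in-degree(B)=4, level(B)>=1
    D->C: in-degree(C)=2, level(C)>=1
    D->F: in-degree(F)=2, level(F)>=1
  process E: level=0
    E->B: in-degree(B)=3, level(B)>=1
    E->C: in-degree(C)=1, level(C)>=1
    E->F: in-degree(F)=1, level(F)>=1
  process A: level=1
    A->B: in-degree(B)=2, level(B)>=2
    A->C: in-degree(C)=0, level(C)=2, enqueue
  process C: level=2
    C->B: in-degree(B)=1, level(B)>=3
    C->F: in-degree(F)=0, level(F)=3, enqueue
  process F: level=3
    F->B: in-degree(B)=0, level(B)=4, enqueue
  process B: level=4
All levels: A:1, B:4, C:2, D:0, E:0, F:3
level(F) = 3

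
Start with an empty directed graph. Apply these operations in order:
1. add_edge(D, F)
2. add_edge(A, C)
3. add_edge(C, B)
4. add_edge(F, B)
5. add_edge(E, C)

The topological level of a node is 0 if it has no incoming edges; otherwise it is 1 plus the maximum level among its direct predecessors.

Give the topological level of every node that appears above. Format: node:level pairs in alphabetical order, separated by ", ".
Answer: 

Answer: A:0, B:2, C:1, D:0, E:0, F:1

Derivation:
Op 1: add_edge(D, F). Edges now: 1
Op 2: add_edge(A, C). Edges now: 2
Op 3: add_edge(C, B). Edges now: 3
Op 4: add_edge(F, B). Edges now: 4
Op 5: add_edge(E, C). Edges now: 5
Compute levels (Kahn BFS):
  sources (in-degree 0): A, D, E
  process A: level=0
    A->C: in-degree(C)=1, level(C)>=1
  process D: level=0
    D->F: in-degree(F)=0, level(F)=1, enqueue
  process E: level=0
    E->C: in-degree(C)=0, level(C)=1, enqueue
  process F: level=1
    F->B: in-degree(B)=1, level(B)>=2
  process C: level=1
    C->B: in-degree(B)=0, level(B)=2, enqueue
  process B: level=2
All levels: A:0, B:2, C:1, D:0, E:0, F:1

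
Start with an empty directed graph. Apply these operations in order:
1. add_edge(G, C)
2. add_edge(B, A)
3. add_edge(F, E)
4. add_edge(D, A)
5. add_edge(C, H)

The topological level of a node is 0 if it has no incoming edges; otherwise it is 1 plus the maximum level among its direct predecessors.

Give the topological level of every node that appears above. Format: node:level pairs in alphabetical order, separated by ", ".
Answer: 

Answer: A:1, B:0, C:1, D:0, E:1, F:0, G:0, H:2

Derivation:
Op 1: add_edge(G, C). Edges now: 1
Op 2: add_edge(B, A). Edges now: 2
Op 3: add_edge(F, E). Edges now: 3
Op 4: add_edge(D, A). Edges now: 4
Op 5: add_edge(C, H). Edges now: 5
Compute levels (Kahn BFS):
  sources (in-degree 0): B, D, F, G
  process B: level=0
    B->A: in-degree(A)=1, level(A)>=1
  process D: level=0
    D->A: in-degree(A)=0, level(A)=1, enqueue
  process F: level=0
    F->E: in-degree(E)=0, level(E)=1, enqueue
  process G: level=0
    G->C: in-degree(C)=0, level(C)=1, enqueue
  process A: level=1
  process E: level=1
  process C: level=1
    C->H: in-degree(H)=0, level(H)=2, enqueue
  process H: level=2
All levels: A:1, B:0, C:1, D:0, E:1, F:0, G:0, H:2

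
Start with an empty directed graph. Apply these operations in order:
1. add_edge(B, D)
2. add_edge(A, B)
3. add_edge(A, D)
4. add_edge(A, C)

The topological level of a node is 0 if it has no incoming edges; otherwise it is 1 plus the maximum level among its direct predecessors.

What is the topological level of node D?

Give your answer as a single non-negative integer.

Op 1: add_edge(B, D). Edges now: 1
Op 2: add_edge(A, B). Edges now: 2
Op 3: add_edge(A, D). Edges now: 3
Op 4: add_edge(A, C). Edges now: 4
Compute levels (Kahn BFS):
  sources (in-degree 0): A
  process A: level=0
    A->B: in-degree(B)=0, level(B)=1, enqueue
    A->C: in-degree(C)=0, level(C)=1, enqueue
    A->D: in-degree(D)=1, level(D)>=1
  process B: level=1
    B->D: in-degree(D)=0, level(D)=2, enqueue
  process C: level=1
  process D: level=2
All levels: A:0, B:1, C:1, D:2
level(D) = 2

Answer: 2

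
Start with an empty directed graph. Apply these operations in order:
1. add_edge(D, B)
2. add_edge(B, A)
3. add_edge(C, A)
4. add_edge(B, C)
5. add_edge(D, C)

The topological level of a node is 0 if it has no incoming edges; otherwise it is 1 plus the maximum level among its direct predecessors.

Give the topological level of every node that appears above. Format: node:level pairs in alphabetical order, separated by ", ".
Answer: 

Answer: A:3, B:1, C:2, D:0

Derivation:
Op 1: add_edge(D, B). Edges now: 1
Op 2: add_edge(B, A). Edges now: 2
Op 3: add_edge(C, A). Edges now: 3
Op 4: add_edge(B, C). Edges now: 4
Op 5: add_edge(D, C). Edges now: 5
Compute levels (Kahn BFS):
  sources (in-degree 0): D
  process D: level=0
    D->B: in-degree(B)=0, level(B)=1, enqueue
    D->C: in-degree(C)=1, level(C)>=1
  process B: level=1
    B->A: in-degree(A)=1, level(A)>=2
    B->C: in-degree(C)=0, level(C)=2, enqueue
  process C: level=2
    C->A: in-degree(A)=0, level(A)=3, enqueue
  process A: level=3
All levels: A:3, B:1, C:2, D:0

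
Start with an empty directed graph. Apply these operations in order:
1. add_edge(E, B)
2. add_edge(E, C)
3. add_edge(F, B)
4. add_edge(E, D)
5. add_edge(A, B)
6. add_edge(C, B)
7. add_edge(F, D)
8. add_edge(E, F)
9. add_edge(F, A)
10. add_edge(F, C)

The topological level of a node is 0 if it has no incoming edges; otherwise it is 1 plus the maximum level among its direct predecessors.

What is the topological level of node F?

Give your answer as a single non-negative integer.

Op 1: add_edge(E, B). Edges now: 1
Op 2: add_edge(E, C). Edges now: 2
Op 3: add_edge(F, B). Edges now: 3
Op 4: add_edge(E, D). Edges now: 4
Op 5: add_edge(A, B). Edges now: 5
Op 6: add_edge(C, B). Edges now: 6
Op 7: add_edge(F, D). Edges now: 7
Op 8: add_edge(E, F). Edges now: 8
Op 9: add_edge(F, A). Edges now: 9
Op 10: add_edge(F, C). Edges now: 10
Compute levels (Kahn BFS):
  sources (in-degree 0): E
  process E: level=0
    E->B: in-degree(B)=3, level(B)>=1
    E->C: in-degree(C)=1, level(C)>=1
    E->D: in-degree(D)=1, level(D)>=1
    E->F: in-degree(F)=0, level(F)=1, enqueue
  process F: level=1
    F->A: in-degree(A)=0, level(A)=2, enqueue
    F->B: in-degree(B)=2, level(B)>=2
    F->C: in-degree(C)=0, level(C)=2, enqueue
    F->D: in-degree(D)=0, level(D)=2, enqueue
  process A: level=2
    A->B: in-degree(B)=1, level(B)>=3
  process C: level=2
    C->B: in-degree(B)=0, level(B)=3, enqueue
  process D: level=2
  process B: level=3
All levels: A:2, B:3, C:2, D:2, E:0, F:1
level(F) = 1

Answer: 1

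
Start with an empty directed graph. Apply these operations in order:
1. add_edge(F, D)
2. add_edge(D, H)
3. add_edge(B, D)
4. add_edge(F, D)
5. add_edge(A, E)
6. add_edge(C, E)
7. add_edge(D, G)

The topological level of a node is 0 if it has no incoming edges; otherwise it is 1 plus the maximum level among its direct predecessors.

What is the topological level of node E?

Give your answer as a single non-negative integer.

Answer: 1

Derivation:
Op 1: add_edge(F, D). Edges now: 1
Op 2: add_edge(D, H). Edges now: 2
Op 3: add_edge(B, D). Edges now: 3
Op 4: add_edge(F, D) (duplicate, no change). Edges now: 3
Op 5: add_edge(A, E). Edges now: 4
Op 6: add_edge(C, E). Edges now: 5
Op 7: add_edge(D, G). Edges now: 6
Compute levels (Kahn BFS):
  sources (in-degree 0): A, B, C, F
  process A: level=0
    A->E: in-degree(E)=1, level(E)>=1
  process B: level=0
    B->D: in-degree(D)=1, level(D)>=1
  process C: level=0
    C->E: in-degree(E)=0, level(E)=1, enqueue
  process F: level=0
    F->D: in-degree(D)=0, level(D)=1, enqueue
  process E: level=1
  process D: level=1
    D->G: in-degree(G)=0, level(G)=2, enqueue
    D->H: in-degree(H)=0, level(H)=2, enqueue
  process G: level=2
  process H: level=2
All levels: A:0, B:0, C:0, D:1, E:1, F:0, G:2, H:2
level(E) = 1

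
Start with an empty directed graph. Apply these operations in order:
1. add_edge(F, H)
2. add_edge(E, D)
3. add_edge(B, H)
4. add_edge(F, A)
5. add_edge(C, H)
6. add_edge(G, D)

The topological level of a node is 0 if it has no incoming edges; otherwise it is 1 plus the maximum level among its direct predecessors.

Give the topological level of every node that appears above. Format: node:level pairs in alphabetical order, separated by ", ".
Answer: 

Op 1: add_edge(F, H). Edges now: 1
Op 2: add_edge(E, D). Edges now: 2
Op 3: add_edge(B, H). Edges now: 3
Op 4: add_edge(F, A). Edges now: 4
Op 5: add_edge(C, H). Edges now: 5
Op 6: add_edge(G, D). Edges now: 6
Compute levels (Kahn BFS):
  sources (in-degree 0): B, C, E, F, G
  process B: level=0
    B->H: in-degree(H)=2, level(H)>=1
  process C: level=0
    C->H: in-degree(H)=1, level(H)>=1
  process E: level=0
    E->D: in-degree(D)=1, level(D)>=1
  process F: level=0
    F->A: in-degree(A)=0, level(A)=1, enqueue
    F->H: in-degree(H)=0, level(H)=1, enqueue
  process G: level=0
    G->D: in-degree(D)=0, level(D)=1, enqueue
  process A: level=1
  process H: level=1
  process D: level=1
All levels: A:1, B:0, C:0, D:1, E:0, F:0, G:0, H:1

Answer: A:1, B:0, C:0, D:1, E:0, F:0, G:0, H:1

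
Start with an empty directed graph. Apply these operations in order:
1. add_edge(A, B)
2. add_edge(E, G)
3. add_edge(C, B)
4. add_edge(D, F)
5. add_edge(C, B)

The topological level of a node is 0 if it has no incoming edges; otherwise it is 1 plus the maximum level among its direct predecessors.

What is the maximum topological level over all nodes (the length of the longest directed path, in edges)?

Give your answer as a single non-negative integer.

Op 1: add_edge(A, B). Edges now: 1
Op 2: add_edge(E, G). Edges now: 2
Op 3: add_edge(C, B). Edges now: 3
Op 4: add_edge(D, F). Edges now: 4
Op 5: add_edge(C, B) (duplicate, no change). Edges now: 4
Compute levels (Kahn BFS):
  sources (in-degree 0): A, C, D, E
  process A: level=0
    A->B: in-degree(B)=1, level(B)>=1
  process C: level=0
    C->B: in-degree(B)=0, level(B)=1, enqueue
  process D: level=0
    D->F: in-degree(F)=0, level(F)=1, enqueue
  process E: level=0
    E->G: in-degree(G)=0, level(G)=1, enqueue
  process B: level=1
  process F: level=1
  process G: level=1
All levels: A:0, B:1, C:0, D:0, E:0, F:1, G:1
max level = 1

Answer: 1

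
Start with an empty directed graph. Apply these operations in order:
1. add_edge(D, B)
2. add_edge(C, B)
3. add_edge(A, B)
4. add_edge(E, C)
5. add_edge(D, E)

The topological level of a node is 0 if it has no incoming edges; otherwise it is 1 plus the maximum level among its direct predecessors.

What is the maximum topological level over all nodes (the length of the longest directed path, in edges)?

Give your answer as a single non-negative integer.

Op 1: add_edge(D, B). Edges now: 1
Op 2: add_edge(C, B). Edges now: 2
Op 3: add_edge(A, B). Edges now: 3
Op 4: add_edge(E, C). Edges now: 4
Op 5: add_edge(D, E). Edges now: 5
Compute levels (Kahn BFS):
  sources (in-degree 0): A, D
  process A: level=0
    A->B: in-degree(B)=2, level(B)>=1
  process D: level=0
    D->B: in-degree(B)=1, level(B)>=1
    D->E: in-degree(E)=0, level(E)=1, enqueue
  process E: level=1
    E->C: in-degree(C)=0, level(C)=2, enqueue
  process C: level=2
    C->B: in-degree(B)=0, level(B)=3, enqueue
  process B: level=3
All levels: A:0, B:3, C:2, D:0, E:1
max level = 3

Answer: 3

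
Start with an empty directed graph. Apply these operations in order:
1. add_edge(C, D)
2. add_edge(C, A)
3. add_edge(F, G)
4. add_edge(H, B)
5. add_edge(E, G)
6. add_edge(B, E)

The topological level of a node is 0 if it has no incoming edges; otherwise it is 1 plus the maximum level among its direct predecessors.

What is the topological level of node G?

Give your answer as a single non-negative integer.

Op 1: add_edge(C, D). Edges now: 1
Op 2: add_edge(C, A). Edges now: 2
Op 3: add_edge(F, G). Edges now: 3
Op 4: add_edge(H, B). Edges now: 4
Op 5: add_edge(E, G). Edges now: 5
Op 6: add_edge(B, E). Edges now: 6
Compute levels (Kahn BFS):
  sources (in-degree 0): C, F, H
  process C: level=0
    C->A: in-degree(A)=0, level(A)=1, enqueue
    C->D: in-degree(D)=0, level(D)=1, enqueue
  process F: level=0
    F->G: in-degree(G)=1, level(G)>=1
  process H: level=0
    H->B: in-degree(B)=0, level(B)=1, enqueue
  process A: level=1
  process D: level=1
  process B: level=1
    B->E: in-degree(E)=0, level(E)=2, enqueue
  process E: level=2
    E->G: in-degree(G)=0, level(G)=3, enqueue
  process G: level=3
All levels: A:1, B:1, C:0, D:1, E:2, F:0, G:3, H:0
level(G) = 3

Answer: 3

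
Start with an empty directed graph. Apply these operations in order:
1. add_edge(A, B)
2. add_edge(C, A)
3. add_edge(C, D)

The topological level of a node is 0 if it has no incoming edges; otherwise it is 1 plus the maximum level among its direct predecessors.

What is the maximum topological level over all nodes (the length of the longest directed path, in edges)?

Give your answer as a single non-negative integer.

Answer: 2

Derivation:
Op 1: add_edge(A, B). Edges now: 1
Op 2: add_edge(C, A). Edges now: 2
Op 3: add_edge(C, D). Edges now: 3
Compute levels (Kahn BFS):
  sources (in-degree 0): C
  process C: level=0
    C->A: in-degree(A)=0, level(A)=1, enqueue
    C->D: in-degree(D)=0, level(D)=1, enqueue
  process A: level=1
    A->B: in-degree(B)=0, level(B)=2, enqueue
  process D: level=1
  process B: level=2
All levels: A:1, B:2, C:0, D:1
max level = 2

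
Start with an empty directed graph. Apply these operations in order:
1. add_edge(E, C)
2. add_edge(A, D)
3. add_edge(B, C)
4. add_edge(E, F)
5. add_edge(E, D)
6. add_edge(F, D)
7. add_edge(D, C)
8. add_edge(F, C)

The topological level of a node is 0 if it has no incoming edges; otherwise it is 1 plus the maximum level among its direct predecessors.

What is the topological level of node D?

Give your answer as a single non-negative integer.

Op 1: add_edge(E, C). Edges now: 1
Op 2: add_edge(A, D). Edges now: 2
Op 3: add_edge(B, C). Edges now: 3
Op 4: add_edge(E, F). Edges now: 4
Op 5: add_edge(E, D). Edges now: 5
Op 6: add_edge(F, D). Edges now: 6
Op 7: add_edge(D, C). Edges now: 7
Op 8: add_edge(F, C). Edges now: 8
Compute levels (Kahn BFS):
  sources (in-degree 0): A, B, E
  process A: level=0
    A->D: in-degree(D)=2, level(D)>=1
  process B: level=0
    B->C: in-degree(C)=3, level(C)>=1
  process E: level=0
    E->C: in-degree(C)=2, level(C)>=1
    E->D: in-degree(D)=1, level(D)>=1
    E->F: in-degree(F)=0, level(F)=1, enqueue
  process F: level=1
    F->C: in-degree(C)=1, level(C)>=2
    F->D: in-degree(D)=0, level(D)=2, enqueue
  process D: level=2
    D->C: in-degree(C)=0, level(C)=3, enqueue
  process C: level=3
All levels: A:0, B:0, C:3, D:2, E:0, F:1
level(D) = 2

Answer: 2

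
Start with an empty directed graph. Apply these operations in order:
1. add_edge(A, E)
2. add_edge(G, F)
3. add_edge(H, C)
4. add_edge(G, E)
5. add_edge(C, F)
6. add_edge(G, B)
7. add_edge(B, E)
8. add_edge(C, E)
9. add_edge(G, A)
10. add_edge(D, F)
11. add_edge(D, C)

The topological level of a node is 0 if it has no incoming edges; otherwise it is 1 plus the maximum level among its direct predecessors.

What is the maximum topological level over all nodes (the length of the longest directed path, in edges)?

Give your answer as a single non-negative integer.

Answer: 2

Derivation:
Op 1: add_edge(A, E). Edges now: 1
Op 2: add_edge(G, F). Edges now: 2
Op 3: add_edge(H, C). Edges now: 3
Op 4: add_edge(G, E). Edges now: 4
Op 5: add_edge(C, F). Edges now: 5
Op 6: add_edge(G, B). Edges now: 6
Op 7: add_edge(B, E). Edges now: 7
Op 8: add_edge(C, E). Edges now: 8
Op 9: add_edge(G, A). Edges now: 9
Op 10: add_edge(D, F). Edges now: 10
Op 11: add_edge(D, C). Edges now: 11
Compute levels (Kahn BFS):
  sources (in-degree 0): D, G, H
  process D: level=0
    D->C: in-degree(C)=1, level(C)>=1
    D->F: in-degree(F)=2, level(F)>=1
  process G: level=0
    G->A: in-degree(A)=0, level(A)=1, enqueue
    G->B: in-degree(B)=0, level(B)=1, enqueue
    G->E: in-degree(E)=3, level(E)>=1
    G->F: in-degree(F)=1, level(F)>=1
  process H: level=0
    H->C: in-degree(C)=0, level(C)=1, enqueue
  process A: level=1
    A->E: in-degree(E)=2, level(E)>=2
  process B: level=1
    B->E: in-degree(E)=1, level(E)>=2
  process C: level=1
    C->E: in-degree(E)=0, level(E)=2, enqueue
    C->F: in-degree(F)=0, level(F)=2, enqueue
  process E: level=2
  process F: level=2
All levels: A:1, B:1, C:1, D:0, E:2, F:2, G:0, H:0
max level = 2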